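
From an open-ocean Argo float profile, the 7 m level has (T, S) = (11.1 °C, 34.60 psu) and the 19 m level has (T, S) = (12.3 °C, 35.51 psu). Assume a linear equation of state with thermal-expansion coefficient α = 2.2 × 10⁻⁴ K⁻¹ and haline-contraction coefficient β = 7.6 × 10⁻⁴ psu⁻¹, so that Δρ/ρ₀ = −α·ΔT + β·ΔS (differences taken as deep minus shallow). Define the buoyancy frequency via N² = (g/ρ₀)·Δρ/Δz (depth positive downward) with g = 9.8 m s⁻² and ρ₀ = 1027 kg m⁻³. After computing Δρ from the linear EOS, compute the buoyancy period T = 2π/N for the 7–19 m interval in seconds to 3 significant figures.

ΔT = +1.2 K, ΔS = +0.91 psu (deep − shallow).
Δρ/ρ₀ = −αΔT + βΔS = -2.64 × 10⁻⁴ + 6.916 × 10⁻⁴ = 4.276 × 10⁻⁴, so Δρ ≈ 0.4391 kg m⁻³.
N² = (g/ρ₀)·Δρ/Δz = g·(Δρ/ρ₀)/Δz = 9.8 × 4.276 × 10⁻⁴ / 12 = 3.4921 × 10⁻⁴ s⁻².
N = √(3.4921 × 10⁻⁴) = 0.018687 rad s⁻¹ → T = 2π/N = 336.23 s ≈ 336 s.

336 s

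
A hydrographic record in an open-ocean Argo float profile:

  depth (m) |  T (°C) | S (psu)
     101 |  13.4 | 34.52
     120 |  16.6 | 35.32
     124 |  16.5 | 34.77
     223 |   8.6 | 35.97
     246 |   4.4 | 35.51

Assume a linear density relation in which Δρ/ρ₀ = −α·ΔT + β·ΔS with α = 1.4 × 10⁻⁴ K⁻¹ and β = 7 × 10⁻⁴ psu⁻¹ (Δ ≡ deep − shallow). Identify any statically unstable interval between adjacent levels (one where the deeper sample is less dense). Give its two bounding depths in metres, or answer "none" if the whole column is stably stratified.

120–124 m

Evaluate Δρ/ρ₀ = −αΔT + βΔS across each adjacent pair:
  101–120 m: −αΔT+βΔS = −(1.4 × 10⁻⁴)(+3.2)+(7 × 10⁻⁴)(+0.80) = 1.1 × 10⁻⁴ → stable
  120–124 m: −αΔT+βΔS = −(1.4 × 10⁻⁴)(-0.1)+(7 × 10⁻⁴)(-0.55) = -3.7 × 10⁻⁴ → UNSTABLE
  124–223 m: −αΔT+βΔS = −(1.4 × 10⁻⁴)(-7.9)+(7 × 10⁻⁴)(+1.20) = 1.9 × 10⁻³ → stable
  223–246 m: −αΔT+βΔS = −(1.4 × 10⁻⁴)(-4.2)+(7 × 10⁻⁴)(-0.46) = 2.7 × 10⁻⁴ → stable
The 120–124 m interval has Δρ < 0: lighter water underlies denser water.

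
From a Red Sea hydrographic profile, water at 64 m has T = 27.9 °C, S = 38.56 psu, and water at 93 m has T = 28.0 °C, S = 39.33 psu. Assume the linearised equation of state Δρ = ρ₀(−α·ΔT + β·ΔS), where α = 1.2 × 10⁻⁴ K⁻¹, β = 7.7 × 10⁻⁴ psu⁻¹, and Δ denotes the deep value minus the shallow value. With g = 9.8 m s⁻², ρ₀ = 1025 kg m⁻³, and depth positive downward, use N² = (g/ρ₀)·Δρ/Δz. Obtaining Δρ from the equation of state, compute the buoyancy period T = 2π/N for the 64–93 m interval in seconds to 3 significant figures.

448 s

ΔT = +0.1 K, ΔS = +0.77 psu (deep − shallow).
Δρ/ρ₀ = −αΔT + βΔS = -1.20 × 10⁻⁵ + 5.929 × 10⁻⁴ = 5.809 × 10⁻⁴, so Δρ ≈ 0.5954 kg m⁻³.
N² = (g/ρ₀)·Δρ/Δz = g·(Δρ/ρ₀)/Δz = 9.8 × 5.809 × 10⁻⁴ / 29 = 1.9630 × 10⁻⁴ s⁻².
N = √(1.9630 × 10⁻⁴) = 0.014011 rad s⁻¹ → T = 2π/N = 448.45 s ≈ 448 s.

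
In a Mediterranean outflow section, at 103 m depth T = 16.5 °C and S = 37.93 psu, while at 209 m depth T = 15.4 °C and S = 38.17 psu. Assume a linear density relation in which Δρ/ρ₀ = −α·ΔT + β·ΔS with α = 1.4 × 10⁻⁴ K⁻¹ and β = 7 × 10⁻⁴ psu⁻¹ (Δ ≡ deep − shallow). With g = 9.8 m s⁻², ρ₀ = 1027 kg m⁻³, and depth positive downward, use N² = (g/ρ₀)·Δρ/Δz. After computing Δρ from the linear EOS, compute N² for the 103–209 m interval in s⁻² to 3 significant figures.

ΔT = -1.1 K, ΔS = +0.24 psu (deep − shallow).
Δρ/ρ₀ = −αΔT + βΔS = 1.54 × 10⁻⁴ + 1.68 × 10⁻⁴ = 3.22 × 10⁻⁴, so Δρ ≈ 0.3307 kg m⁻³.
N² = (g/ρ₀)·Δρ/Δz = g·(Δρ/ρ₀)/Δz = 9.8 × 3.22 × 10⁻⁴ / 106 = 2.9770 × 10⁻⁵ s⁻² ≈ 2.98 × 10⁻⁵ s⁻².

2.98 × 10⁻⁵ s⁻²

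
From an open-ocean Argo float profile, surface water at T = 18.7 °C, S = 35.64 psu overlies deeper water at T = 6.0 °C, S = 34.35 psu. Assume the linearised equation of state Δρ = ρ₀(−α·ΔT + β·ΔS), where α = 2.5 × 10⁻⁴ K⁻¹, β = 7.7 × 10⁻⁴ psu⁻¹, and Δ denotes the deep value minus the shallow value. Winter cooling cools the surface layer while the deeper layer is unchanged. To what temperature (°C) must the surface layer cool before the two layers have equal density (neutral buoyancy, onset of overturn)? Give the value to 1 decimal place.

10.0 °C

Neutral buoyancy requires Δρ = 0, i.e. −α(T_deep − T_surf′) + β(S_deep − S_surf) = 0.
T_surf′ = T_deep − (β/α)·ΔS = 6.0 − (7.7 × 10⁻⁴/2.5 × 10⁻⁴)·(-1.29) = 9.973 °C.
Cooling required: 18.7 − (9.973) = 8.727 °C.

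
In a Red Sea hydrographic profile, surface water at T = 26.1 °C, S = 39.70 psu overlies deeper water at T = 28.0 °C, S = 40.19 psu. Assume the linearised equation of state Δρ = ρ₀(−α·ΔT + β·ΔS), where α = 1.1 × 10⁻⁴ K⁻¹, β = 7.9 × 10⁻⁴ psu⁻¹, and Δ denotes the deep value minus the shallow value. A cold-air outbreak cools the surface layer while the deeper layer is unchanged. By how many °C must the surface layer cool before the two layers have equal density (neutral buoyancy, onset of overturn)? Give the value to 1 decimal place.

1.6 °C

Neutral buoyancy requires Δρ = 0, i.e. −α(T_deep − T_surf′) + β(S_deep − S_surf) = 0.
T_surf′ = T_deep − (β/α)·ΔS = 28.0 − (7.9 × 10⁻⁴/1.1 × 10⁻⁴)·(+0.49) = 24.481 °C.
Cooling required: 26.1 − (24.481) = 1.619 °C.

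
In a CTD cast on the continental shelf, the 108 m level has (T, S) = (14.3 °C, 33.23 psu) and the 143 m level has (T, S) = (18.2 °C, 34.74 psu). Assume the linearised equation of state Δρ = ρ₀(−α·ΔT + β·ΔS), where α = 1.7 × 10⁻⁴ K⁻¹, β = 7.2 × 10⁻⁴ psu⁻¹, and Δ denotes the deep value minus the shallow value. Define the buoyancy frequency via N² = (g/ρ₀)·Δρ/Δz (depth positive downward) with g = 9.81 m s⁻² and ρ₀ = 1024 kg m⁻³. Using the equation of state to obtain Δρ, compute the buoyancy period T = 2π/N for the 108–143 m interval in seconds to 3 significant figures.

576 s

ΔT = +3.9 K, ΔS = +1.51 psu (deep − shallow).
Δρ/ρ₀ = −αΔT + βΔS = -6.63 × 10⁻⁴ + 1.0872 × 10⁻³ = 4.242 × 10⁻⁴, so Δρ ≈ 0.4344 kg m⁻³.
N² = (g/ρ₀)·Δρ/Δz = g·(Δρ/ρ₀)/Δz = 9.81 × 4.242 × 10⁻⁴ / 35 = 1.1890 × 10⁻⁴ s⁻².
N = √(1.1890 × 10⁻⁴) = 0.010904 rad s⁻¹ → T = 2π/N = 576.23 s ≈ 576 s.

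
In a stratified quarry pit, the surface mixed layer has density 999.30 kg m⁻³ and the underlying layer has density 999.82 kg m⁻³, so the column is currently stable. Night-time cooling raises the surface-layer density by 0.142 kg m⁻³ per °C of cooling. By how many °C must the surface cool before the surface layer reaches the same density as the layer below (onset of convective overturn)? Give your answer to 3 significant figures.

3.66 °C

Density deficit of the surface layer: 999.82 − 999.30 = 0.52 kg m⁻³.
Required change = 0.52 / 0.142 = 3.66 °C.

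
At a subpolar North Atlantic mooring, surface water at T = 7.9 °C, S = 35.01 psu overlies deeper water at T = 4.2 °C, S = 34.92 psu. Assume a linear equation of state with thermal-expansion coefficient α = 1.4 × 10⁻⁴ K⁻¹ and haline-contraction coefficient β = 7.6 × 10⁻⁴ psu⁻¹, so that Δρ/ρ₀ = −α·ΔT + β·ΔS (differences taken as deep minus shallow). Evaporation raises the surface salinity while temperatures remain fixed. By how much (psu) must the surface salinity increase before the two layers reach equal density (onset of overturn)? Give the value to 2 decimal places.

0.59 psu

Neutral buoyancy requires −α(T_deep − T_surf) + β(S_deep − S_surf′) = 0.
S_surf′ = S_deep − (α/β)·ΔT = 34.92 − (1.4 × 10⁻⁴/7.6 × 10⁻⁴)·(-3.7) = 35.6016 psu.
Increase required: 35.6016 − 35.01 = 0.5916 psu.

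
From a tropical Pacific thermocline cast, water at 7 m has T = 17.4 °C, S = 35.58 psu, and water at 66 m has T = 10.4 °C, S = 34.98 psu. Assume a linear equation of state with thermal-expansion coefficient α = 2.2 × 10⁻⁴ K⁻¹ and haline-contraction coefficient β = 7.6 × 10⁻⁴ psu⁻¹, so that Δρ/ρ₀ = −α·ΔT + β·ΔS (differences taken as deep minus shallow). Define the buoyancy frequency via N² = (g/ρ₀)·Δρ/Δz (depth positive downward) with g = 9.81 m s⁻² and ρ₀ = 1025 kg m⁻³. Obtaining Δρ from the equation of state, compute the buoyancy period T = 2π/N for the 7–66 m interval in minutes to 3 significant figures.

7.80 min

ΔT = -7.0 K, ΔS = -0.60 psu (deep − shallow).
Δρ/ρ₀ = −αΔT + βΔS = 1.54 × 10⁻³ − 4.56 × 10⁻⁴ = 1.084 × 10⁻³, so Δρ ≈ 1.111 kg m⁻³.
N² = (g/ρ₀)·Δρ/Δz = g·(Δρ/ρ₀)/Δz = 9.81 × 1.084 × 10⁻³ / 59 = 1.8024 × 10⁻⁴ s⁻².
N = √(1.8024 × 10⁻⁴) = 0.013425 rad s⁻¹ → T = 2π/N = 468.02 s = 7.8003 min ≈ 7.80 min.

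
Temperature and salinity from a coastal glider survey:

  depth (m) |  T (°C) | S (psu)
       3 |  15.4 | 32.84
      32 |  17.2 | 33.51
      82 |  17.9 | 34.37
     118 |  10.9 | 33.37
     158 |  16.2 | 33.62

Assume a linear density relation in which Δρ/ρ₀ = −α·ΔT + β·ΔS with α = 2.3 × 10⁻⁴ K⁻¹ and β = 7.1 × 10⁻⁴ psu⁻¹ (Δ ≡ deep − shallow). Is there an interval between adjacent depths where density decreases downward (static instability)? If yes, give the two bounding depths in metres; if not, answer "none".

118–158 m

Evaluate Δρ/ρ₀ = −αΔT + βΔS across each adjacent pair:
  3–32 m: −αΔT+βΔS = −(2.3 × 10⁻⁴)(+1.8)+(7.1 × 10⁻⁴)(+0.67) = 6.2 × 10⁻⁵ → stable
  32–82 m: −αΔT+βΔS = −(2.3 × 10⁻⁴)(+0.7)+(7.1 × 10⁻⁴)(+0.86) = 4.5 × 10⁻⁴ → stable
  82–118 m: −αΔT+βΔS = −(2.3 × 10⁻⁴)(-7.0)+(7.1 × 10⁻⁴)(-1.00) = 9.0 × 10⁻⁴ → stable
  118–158 m: −αΔT+βΔS = −(2.3 × 10⁻⁴)(+5.3)+(7.1 × 10⁻⁴)(+0.25) = -1.0 × 10⁻³ → UNSTABLE
The 118–158 m interval has Δρ < 0: lighter water underlies denser water.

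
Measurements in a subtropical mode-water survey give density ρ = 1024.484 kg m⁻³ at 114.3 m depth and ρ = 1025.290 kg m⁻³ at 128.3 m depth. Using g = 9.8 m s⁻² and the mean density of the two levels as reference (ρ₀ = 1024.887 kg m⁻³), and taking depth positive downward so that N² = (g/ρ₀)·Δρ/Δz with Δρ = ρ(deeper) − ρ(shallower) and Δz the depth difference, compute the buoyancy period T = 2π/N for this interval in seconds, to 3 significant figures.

268 s

Δρ = 1025.290 − 1024.484 = 0.806 kg m⁻³ over Δz = 128.3 − 114.3 = 14 m.
N² = (9.8/1024.887) × (0.806/14) = 5.5050 × 10⁻⁴ s⁻².
N = √(5.5050 × 10⁻⁴) = 0.023463 rad s⁻¹, so T = 2π/N = 267.79 s ≈ 268 s.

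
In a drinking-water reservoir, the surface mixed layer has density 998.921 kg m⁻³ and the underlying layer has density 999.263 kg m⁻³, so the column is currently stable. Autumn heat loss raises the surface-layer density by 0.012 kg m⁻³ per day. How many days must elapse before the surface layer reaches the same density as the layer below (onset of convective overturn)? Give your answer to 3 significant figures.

28.5 days

Density deficit of the surface layer: 999.263 − 998.921 = 0.342 kg m⁻³.
Required change = 0.342 / 0.012 = 28.5 days.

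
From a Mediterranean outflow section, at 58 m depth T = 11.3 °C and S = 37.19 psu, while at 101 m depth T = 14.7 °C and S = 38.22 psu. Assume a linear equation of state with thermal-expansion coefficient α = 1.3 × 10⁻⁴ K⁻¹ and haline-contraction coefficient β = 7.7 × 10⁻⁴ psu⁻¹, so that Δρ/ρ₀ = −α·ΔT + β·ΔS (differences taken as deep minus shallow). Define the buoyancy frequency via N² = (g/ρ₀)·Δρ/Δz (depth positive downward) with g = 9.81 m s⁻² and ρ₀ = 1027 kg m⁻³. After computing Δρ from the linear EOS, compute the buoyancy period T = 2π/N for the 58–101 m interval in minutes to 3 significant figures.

11.7 min

ΔT = +3.4 K, ΔS = +1.03 psu (deep − shallow).
Δρ/ρ₀ = −αΔT + βΔS = -4.42 × 10⁻⁴ + 7.931 × 10⁻⁴ = 3.511 × 10⁻⁴, so Δρ ≈ 0.3606 kg m⁻³.
N² = (g/ρ₀)·Δρ/Δz = g·(Δρ/ρ₀)/Δz = 9.81 × 3.511 × 10⁻⁴ / 43 = 8.0100 × 10⁻⁵ s⁻².
N = √(8.0100 × 10⁻⁵) = 8.9499 × 10⁻³ rad s⁻¹ → T = 2π/N = 702.04 s = 11.701 min ≈ 11.7 min.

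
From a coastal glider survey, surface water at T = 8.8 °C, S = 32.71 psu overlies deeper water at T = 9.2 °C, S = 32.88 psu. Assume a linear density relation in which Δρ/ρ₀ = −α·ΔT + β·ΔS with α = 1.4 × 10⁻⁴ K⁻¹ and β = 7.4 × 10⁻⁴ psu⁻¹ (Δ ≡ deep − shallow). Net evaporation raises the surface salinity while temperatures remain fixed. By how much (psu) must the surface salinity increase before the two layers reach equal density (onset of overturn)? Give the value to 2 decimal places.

0.09 psu

Neutral buoyancy requires −α(T_deep − T_surf) + β(S_deep − S_surf′) = 0.
S_surf′ = S_deep − (α/β)·ΔT = 32.88 − (1.4 × 10⁻⁴/7.4 × 10⁻⁴)·(+0.4) = 32.8043 psu.
Increase required: 32.8043 − 32.71 = 0.0943 psu.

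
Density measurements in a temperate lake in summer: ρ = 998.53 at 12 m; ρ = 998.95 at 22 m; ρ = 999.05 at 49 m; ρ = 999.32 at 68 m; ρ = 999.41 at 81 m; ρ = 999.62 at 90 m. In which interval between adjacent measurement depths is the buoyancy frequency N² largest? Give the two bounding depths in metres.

Compute the density gradient over each adjacent pair:
  12–22 m: Δρ/Δz = 0.42/10 = 0.042 kg m⁻⁴
  22–49 m: Δρ/Δz = 0.10/27 = 3.7 × 10⁻³ kg m⁻⁴
  49–68 m: Δρ/Δz = 0.27/19 = 0.014 kg m⁻⁴
  68–81 m: Δρ/Δz = 0.09/13 = 6.9 × 10⁻³ kg m⁻⁴
  81–90 m: Δρ/Δz = 0.21/9 = 0.023 kg m⁻⁴
The largest gradient is in the 12–22 m interval — the pycnocline.

12–22 m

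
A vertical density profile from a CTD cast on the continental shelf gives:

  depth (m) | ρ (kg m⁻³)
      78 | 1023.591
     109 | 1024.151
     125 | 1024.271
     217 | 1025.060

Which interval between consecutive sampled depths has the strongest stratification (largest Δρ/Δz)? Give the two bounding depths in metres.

Compute the density gradient over each adjacent pair:
  78–109 m: Δρ/Δz = 0.560/31 = 0.018 kg m⁻⁴
  109–125 m: Δρ/Δz = 0.120/16 = 7.5 × 10⁻³ kg m⁻⁴
  125–217 m: Δρ/Δz = 0.789/92 = 8.6 × 10⁻³ kg m⁻⁴
The largest gradient is in the 78–109 m interval — the pycnocline.

78–109 m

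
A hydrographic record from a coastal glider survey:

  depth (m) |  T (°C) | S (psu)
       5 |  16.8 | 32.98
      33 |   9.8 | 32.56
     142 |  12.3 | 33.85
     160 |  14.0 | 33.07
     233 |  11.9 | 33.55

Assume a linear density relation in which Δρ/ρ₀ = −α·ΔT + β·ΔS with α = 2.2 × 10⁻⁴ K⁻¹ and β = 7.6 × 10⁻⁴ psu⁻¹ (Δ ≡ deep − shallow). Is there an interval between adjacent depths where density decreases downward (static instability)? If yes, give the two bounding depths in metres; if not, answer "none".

142–160 m

Evaluate Δρ/ρ₀ = −αΔT + βΔS across each adjacent pair:
  5–33 m: −αΔT+βΔS = −(2.2 × 10⁻⁴)(-7.0)+(7.6 × 10⁻⁴)(-0.42) = 1.2 × 10⁻³ → stable
  33–142 m: −αΔT+βΔS = −(2.2 × 10⁻⁴)(+2.5)+(7.6 × 10⁻⁴)(+1.29) = 4.3 × 10⁻⁴ → stable
  142–160 m: −αΔT+βΔS = −(2.2 × 10⁻⁴)(+1.7)+(7.6 × 10⁻⁴)(-0.78) = -9.7 × 10⁻⁴ → UNSTABLE
  160–233 m: −αΔT+βΔS = −(2.2 × 10⁻⁴)(-2.1)+(7.6 × 10⁻⁴)(+0.48) = 8.3 × 10⁻⁴ → stable
The 142–160 m interval has Δρ < 0: lighter water underlies denser water.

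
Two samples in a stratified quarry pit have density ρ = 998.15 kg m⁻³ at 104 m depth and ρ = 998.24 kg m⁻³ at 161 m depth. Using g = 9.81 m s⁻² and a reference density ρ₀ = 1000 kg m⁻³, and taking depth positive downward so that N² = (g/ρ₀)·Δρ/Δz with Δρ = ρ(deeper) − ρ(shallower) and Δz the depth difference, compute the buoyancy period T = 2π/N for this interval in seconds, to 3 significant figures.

Δρ = 998.24 − 998.15 = 0.09 kg m⁻³ over Δz = 161 − 104 = 57 m.
N² = (9.81/1000) × (0.09/57) = 1.5489 × 10⁻⁵ s⁻².
N = √(1.5489 × 10⁻⁵) = 3.9356 × 10⁻³ rad s⁻¹, so T = 2π/N = 1.5965 × 10³ s ≈ 1.60 × 10³ s.
Since Δρ > 0 the layer is stably stratified.

1.60 × 10³ s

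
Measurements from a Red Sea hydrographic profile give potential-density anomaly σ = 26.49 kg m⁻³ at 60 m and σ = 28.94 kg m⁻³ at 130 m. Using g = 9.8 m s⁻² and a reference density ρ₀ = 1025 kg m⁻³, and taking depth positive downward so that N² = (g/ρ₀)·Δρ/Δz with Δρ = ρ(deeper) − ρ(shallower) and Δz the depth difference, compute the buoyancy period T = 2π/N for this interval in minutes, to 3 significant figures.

Δρ = 1028.94 − 1026.49 = 2.45 kg m⁻³ over Δz = 130 − 60 = 70 m.
N² = (9.8/1025) × (2.45/70) = 3.3463 × 10⁻⁴ s⁻².
N = √(3.3463 × 10⁻⁴) = 0.018293 rad s⁻¹, so T = 2π/N = 343.47 s = 5.7245 min ≈ 5.72 min.

5.72 min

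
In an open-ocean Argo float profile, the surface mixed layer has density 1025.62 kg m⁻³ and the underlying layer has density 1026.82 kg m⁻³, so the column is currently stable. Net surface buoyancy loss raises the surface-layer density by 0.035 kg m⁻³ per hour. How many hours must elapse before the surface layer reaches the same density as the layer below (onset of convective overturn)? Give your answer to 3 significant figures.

34.3 hours

Density deficit of the surface layer: 1026.82 − 1025.62 = 1.2 kg m⁻³.
Required change = 1.2 / 0.035 = 34.3 hours.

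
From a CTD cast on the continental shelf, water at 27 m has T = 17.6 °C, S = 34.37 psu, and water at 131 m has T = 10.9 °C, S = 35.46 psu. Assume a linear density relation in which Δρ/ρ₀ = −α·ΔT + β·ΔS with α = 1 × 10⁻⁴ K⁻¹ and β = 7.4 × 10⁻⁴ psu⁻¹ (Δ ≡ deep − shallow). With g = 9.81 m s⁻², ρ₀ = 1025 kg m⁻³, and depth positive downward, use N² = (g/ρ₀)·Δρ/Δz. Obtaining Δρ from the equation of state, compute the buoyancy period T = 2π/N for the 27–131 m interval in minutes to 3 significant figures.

ΔT = -6.7 K, ΔS = +1.09 psu (deep − shallow).
Δρ/ρ₀ = −αΔT + βΔS = 6.70 × 10⁻⁴ + 8.066 × 10⁻⁴ = 1.4766 × 10⁻³, so Δρ ≈ 1.514 kg m⁻³.
N² = (g/ρ₀)·Δρ/Δz = g·(Δρ/ρ₀)/Δz = 9.81 × 1.4766 × 10⁻³ / 104 = 1.3928 × 10⁻⁴ s⁻².
N = √(1.3928 × 10⁻⁴) = 0.011802 rad s⁻¹ → T = 2π/N = 532.38 s = 8.8730 min ≈ 8.87 min.

8.87 min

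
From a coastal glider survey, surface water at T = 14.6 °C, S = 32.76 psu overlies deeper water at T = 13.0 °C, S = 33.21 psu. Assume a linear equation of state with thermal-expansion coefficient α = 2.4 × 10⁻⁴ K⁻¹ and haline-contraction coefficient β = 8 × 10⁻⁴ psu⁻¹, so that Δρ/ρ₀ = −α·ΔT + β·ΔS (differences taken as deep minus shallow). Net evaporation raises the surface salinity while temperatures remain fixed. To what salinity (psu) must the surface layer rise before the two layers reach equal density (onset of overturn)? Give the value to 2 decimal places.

33.69 psu

Neutral buoyancy requires −α(T_deep − T_surf) + β(S_deep − S_surf′) = 0.
S_surf′ = S_deep − (α/β)·ΔT = 33.21 − (2.4 × 10⁻⁴/8 × 10⁻⁴)·(-1.6) = 33.6900 psu.
Increase required: 33.6900 − 32.76 = 0.9300 psu.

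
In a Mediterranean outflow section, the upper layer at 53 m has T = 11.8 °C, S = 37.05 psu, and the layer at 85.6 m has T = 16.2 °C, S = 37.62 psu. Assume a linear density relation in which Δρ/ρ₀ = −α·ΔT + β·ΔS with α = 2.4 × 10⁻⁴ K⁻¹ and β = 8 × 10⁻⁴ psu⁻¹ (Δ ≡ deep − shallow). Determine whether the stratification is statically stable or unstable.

ΔT = 16.2 − 11.8 = +4.4 K and ΔS = 37.62 − 37.05 = +0.57 psu (deep − shallow).
−αΔT = -1.056 × 10⁻³; βΔS = 4.56 × 10⁻⁴; sum Δρ/ρ₀ = -6.00 × 10⁻⁴.
Δρ/ρ₀ < 0, so Δρ < 0: deeper water is lighter → statically unstable; the column would overturn.

unstable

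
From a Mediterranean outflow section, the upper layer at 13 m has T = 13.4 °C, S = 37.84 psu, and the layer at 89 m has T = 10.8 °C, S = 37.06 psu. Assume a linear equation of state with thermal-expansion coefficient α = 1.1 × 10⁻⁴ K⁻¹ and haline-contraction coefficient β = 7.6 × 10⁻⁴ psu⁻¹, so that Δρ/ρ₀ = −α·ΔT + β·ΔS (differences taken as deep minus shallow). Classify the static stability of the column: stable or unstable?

unstable

ΔT = 10.8 − 13.4 = -2.6 K and ΔS = 37.06 − 37.84 = -0.78 psu (deep − shallow).
−αΔT = 2.86 × 10⁻⁴; βΔS = -5.928 × 10⁻⁴; sum Δρ/ρ₀ = -3.068 × 10⁻⁴.
Δρ/ρ₀ < 0, so Δρ < 0: deeper water is lighter → statically unstable; the column would overturn.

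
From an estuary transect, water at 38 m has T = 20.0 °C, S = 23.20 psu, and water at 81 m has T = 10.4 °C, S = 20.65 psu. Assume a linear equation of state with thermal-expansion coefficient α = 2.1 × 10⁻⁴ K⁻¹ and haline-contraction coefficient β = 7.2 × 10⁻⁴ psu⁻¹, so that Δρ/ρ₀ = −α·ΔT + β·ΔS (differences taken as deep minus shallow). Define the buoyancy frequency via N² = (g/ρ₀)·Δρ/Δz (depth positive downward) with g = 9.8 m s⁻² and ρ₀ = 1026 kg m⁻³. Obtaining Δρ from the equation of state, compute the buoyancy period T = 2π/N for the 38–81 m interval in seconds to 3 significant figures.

981 s

ΔT = -9.6 K, ΔS = -2.55 psu (deep − shallow).
Δρ/ρ₀ = −αΔT + βΔS = 2.016 × 10⁻³ − 1.836 × 10⁻³ = 1.80 × 10⁻⁴, so Δρ ≈ 0.1847 kg m⁻³.
N² = (g/ρ₀)·Δρ/Δz = g·(Δρ/ρ₀)/Δz = 9.8 × 1.80 × 10⁻⁴ / 43 = 4.1023 × 10⁻⁵ s⁻².
N = √(4.1023 × 10⁻⁵) = 6.4049 × 10⁻³ rad s⁻¹ → T = 2π/N = 981.00 s ≈ 981 s.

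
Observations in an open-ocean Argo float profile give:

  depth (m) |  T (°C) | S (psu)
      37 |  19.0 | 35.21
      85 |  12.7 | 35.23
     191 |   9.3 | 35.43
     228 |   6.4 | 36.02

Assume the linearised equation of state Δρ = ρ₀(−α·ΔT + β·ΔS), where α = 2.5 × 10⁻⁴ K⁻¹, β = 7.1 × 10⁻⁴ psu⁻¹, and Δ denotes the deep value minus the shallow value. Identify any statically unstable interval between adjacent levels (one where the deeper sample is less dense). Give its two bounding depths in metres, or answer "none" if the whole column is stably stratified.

Evaluate Δρ/ρ₀ = −αΔT + βΔS across each adjacent pair:
  37–85 m: −αΔT+βΔS = −(2.5 × 10⁻⁴)(-6.3)+(7.1 × 10⁻⁴)(+0.02) = 1.6 × 10⁻³ → stable
  85–191 m: −αΔT+βΔS = −(2.5 × 10⁻⁴)(-3.4)+(7.1 × 10⁻⁴)(+0.20) = 9.9 × 10⁻⁴ → stable
  191–228 m: −αΔT+βΔS = −(2.5 × 10⁻⁴)(-2.9)+(7.1 × 10⁻⁴)(+0.59) = 1.1 × 10⁻³ → stable
Every interval has Δρ > 0: the column is stably stratified throughout.

none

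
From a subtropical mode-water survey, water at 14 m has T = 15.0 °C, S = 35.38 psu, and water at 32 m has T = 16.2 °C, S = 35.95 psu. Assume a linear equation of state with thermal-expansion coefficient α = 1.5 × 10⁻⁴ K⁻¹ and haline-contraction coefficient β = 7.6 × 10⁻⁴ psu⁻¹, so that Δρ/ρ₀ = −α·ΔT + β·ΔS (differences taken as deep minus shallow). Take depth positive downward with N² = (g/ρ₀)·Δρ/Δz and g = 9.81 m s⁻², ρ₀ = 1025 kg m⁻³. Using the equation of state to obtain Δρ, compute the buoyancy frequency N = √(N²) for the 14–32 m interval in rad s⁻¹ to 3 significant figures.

ΔT = +1.2 K, ΔS = +0.57 psu (deep − shallow).
Δρ/ρ₀ = −αΔT + βΔS = -1.80 × 10⁻⁴ + 4.332 × 10⁻⁴ = 2.532 × 10⁻⁴, so Δρ ≈ 0.2595 kg m⁻³.
N² = (g/ρ₀)·Δρ/Δz = g·(Δρ/ρ₀)/Δz = 9.81 × 2.532 × 10⁻⁴ / 18 = 1.3799 × 10⁻⁴ s⁻².
N = √(1.3799 × 10⁻⁴) = 0.011747 rad s⁻¹ ≈ 0.0117 rad s⁻¹.

0.0117 rad s⁻¹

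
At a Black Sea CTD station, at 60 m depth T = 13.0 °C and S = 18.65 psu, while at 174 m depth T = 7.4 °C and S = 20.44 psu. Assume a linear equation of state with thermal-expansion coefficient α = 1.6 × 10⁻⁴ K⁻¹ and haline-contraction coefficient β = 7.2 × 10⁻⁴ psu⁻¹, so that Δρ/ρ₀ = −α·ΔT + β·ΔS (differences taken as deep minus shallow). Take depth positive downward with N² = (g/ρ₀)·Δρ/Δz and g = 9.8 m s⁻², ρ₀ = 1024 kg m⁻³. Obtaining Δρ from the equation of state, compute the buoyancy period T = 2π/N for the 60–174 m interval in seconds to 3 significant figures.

ΔT = -5.6 K, ΔS = +1.79 psu (deep − shallow).
Δρ/ρ₀ = −αΔT + βΔS = 8.96 × 10⁻⁴ + 1.2888 × 10⁻³ = 2.1848 × 10⁻³, so Δρ ≈ 2.237 kg m⁻³.
N² = (g/ρ₀)·Δρ/Δz = g·(Δρ/ρ₀)/Δz = 9.8 × 2.1848 × 10⁻³ / 114 = 1.8782 × 10⁻⁴ s⁻².
N = √(1.8782 × 10⁻⁴) = 0.013705 rad s⁻¹ → T = 2π/N = 458.46 s ≈ 458 s.

458 s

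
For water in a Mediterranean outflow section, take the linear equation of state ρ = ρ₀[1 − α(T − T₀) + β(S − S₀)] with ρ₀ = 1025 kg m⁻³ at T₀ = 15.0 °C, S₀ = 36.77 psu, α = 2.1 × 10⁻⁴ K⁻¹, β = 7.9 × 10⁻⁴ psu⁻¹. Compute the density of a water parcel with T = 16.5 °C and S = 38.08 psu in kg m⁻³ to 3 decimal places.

1025.738 kg m⁻³

T − T₀ = +1.5 K, S − S₀ = +1.31 psu.
Bracket = 1 − α·(+1.5) + β·(+1.31) = 1 + (7.199 × 10⁻⁴) = 1.0007199.
ρ = 1025 × 1.0007199 = 1025.738 kg m⁻³.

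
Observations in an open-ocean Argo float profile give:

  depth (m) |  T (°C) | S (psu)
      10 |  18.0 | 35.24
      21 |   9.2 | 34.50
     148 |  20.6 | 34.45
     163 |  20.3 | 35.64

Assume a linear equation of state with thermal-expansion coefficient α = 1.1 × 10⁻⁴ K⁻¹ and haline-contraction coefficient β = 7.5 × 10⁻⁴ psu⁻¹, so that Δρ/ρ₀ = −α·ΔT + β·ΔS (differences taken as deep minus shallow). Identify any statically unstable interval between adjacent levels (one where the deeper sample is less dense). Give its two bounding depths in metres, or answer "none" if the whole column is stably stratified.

21–148 m

Evaluate Δρ/ρ₀ = −αΔT + βΔS across each adjacent pair:
  10–21 m: −αΔT+βΔS = −(1.1 × 10⁻⁴)(-8.8)+(7.5 × 10⁻⁴)(-0.74) = 4.1 × 10⁻⁴ → stable
  21–148 m: −αΔT+βΔS = −(1.1 × 10⁻⁴)(+11.4)+(7.5 × 10⁻⁴)(-0.05) = -1.3 × 10⁻³ → UNSTABLE
  148–163 m: −αΔT+βΔS = −(1.1 × 10⁻⁴)(-0.3)+(7.5 × 10⁻⁴)(+1.19) = 9.3 × 10⁻⁴ → stable
The 21–148 m interval has Δρ < 0: lighter water underlies denser water.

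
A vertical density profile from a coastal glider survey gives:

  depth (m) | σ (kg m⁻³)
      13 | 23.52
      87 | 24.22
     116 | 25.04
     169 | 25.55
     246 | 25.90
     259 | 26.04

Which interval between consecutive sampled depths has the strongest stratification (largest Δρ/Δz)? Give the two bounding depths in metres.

Compute the density gradient over each adjacent pair:
  13–87 m: Δρ/Δz = 0.70/74 = 9.5 × 10⁻³ kg m⁻⁴
  87–116 m: Δρ/Δz = 0.82/29 = 0.028 kg m⁻⁴
  116–169 m: Δρ/Δz = 0.51/53 = 9.6 × 10⁻³ kg m⁻⁴
  169–246 m: Δρ/Δz = 0.35/77 = 4.5 × 10⁻³ kg m⁻⁴
  246–259 m: Δρ/Δz = 0.14/13 = 0.011 kg m⁻⁴
The largest gradient is in the 87–116 m interval — the pycnocline.

87–116 m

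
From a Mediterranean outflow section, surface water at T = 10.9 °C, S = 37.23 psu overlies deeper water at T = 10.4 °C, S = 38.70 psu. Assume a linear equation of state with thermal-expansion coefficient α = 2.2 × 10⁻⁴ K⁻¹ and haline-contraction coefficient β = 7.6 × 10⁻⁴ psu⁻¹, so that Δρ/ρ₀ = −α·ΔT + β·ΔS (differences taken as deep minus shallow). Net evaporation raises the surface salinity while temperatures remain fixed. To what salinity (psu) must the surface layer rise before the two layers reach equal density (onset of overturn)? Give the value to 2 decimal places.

Neutral buoyancy requires −α(T_deep − T_surf) + β(S_deep − S_surf′) = 0.
S_surf′ = S_deep − (α/β)·ΔT = 38.70 − (2.2 × 10⁻⁴/7.6 × 10⁻⁴)·(-0.5) = 38.8447 psu.
Increase required: 38.8447 − 37.23 = 1.6147 psu.

38.84 psu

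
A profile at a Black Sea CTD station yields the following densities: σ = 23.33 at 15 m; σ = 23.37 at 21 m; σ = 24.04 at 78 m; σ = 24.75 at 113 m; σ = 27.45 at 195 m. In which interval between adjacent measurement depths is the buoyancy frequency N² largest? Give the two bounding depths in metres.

Compute the density gradient over each adjacent pair:
  15–21 m: Δρ/Δz = 0.04/6 = 6.7 × 10⁻³ kg m⁻⁴
  21–78 m: Δρ/Δz = 0.67/57 = 0.012 kg m⁻⁴
  78–113 m: Δρ/Δz = 0.71/35 = 0.020 kg m⁻⁴
  113–195 m: Δρ/Δz = 2.70/82 = 0.033 kg m⁻⁴
The largest gradient is in the 113–195 m interval — the pycnocline.

113–195 m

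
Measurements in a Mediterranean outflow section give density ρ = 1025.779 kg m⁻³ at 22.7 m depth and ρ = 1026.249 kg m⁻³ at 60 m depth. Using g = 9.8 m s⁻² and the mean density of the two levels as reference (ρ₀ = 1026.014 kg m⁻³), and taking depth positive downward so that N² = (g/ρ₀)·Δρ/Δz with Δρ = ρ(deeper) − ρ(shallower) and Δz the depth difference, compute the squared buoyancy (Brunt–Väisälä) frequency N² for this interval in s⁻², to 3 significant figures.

1.20 × 10⁻⁴ s⁻²

Δρ = 1026.249 − 1025.779 = 0.470 kg m⁻³ over Δz = 60 − 22.7 = 37.3 m.
N² = (9.8/1026.014) × (0.470/37.3) = 1.2035 × 10⁻⁴ s⁻² ≈ 1.20 × 10⁻⁴ s⁻².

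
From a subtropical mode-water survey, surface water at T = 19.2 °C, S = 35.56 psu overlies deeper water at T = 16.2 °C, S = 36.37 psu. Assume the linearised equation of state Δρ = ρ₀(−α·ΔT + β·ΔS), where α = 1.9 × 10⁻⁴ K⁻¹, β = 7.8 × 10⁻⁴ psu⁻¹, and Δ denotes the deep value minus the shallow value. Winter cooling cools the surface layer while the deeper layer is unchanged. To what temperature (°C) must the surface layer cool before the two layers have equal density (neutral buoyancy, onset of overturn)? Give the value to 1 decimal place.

12.9 °C

Neutral buoyancy requires Δρ = 0, i.e. −α(T_deep − T_surf′) + β(S_deep − S_surf) = 0.
T_surf′ = T_deep − (β/α)·ΔS = 16.2 − (7.8 × 10⁻⁴/1.9 × 10⁻⁴)·(+0.81) = 12.875 °C.
Cooling required: 19.2 − (12.875) = 6.325 °C.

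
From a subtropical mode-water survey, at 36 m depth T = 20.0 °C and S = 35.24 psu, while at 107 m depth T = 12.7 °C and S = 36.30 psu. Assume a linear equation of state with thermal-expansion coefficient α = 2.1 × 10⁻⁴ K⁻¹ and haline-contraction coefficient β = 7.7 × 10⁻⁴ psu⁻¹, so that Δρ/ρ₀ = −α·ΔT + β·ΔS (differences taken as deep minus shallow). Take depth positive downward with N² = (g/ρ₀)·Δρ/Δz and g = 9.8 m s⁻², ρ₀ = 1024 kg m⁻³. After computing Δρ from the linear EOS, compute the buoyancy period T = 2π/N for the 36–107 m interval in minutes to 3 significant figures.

ΔT = -7.3 K, ΔS = +1.06 psu (deep − shallow).
Δρ/ρ₀ = −αΔT + βΔS = 1.533 × 10⁻³ + 8.162 × 10⁻⁴ = 2.3492 × 10⁻³, so Δρ ≈ 2.406 kg m⁻³.
N² = (g/ρ₀)·Δρ/Δz = g·(Δρ/ρ₀)/Δz = 9.8 × 2.3492 × 10⁻³ / 71 = 3.2426 × 10⁻⁴ s⁻².
N = √(3.2426 × 10⁻⁴) = 0.018007 rad s⁻¹ → T = 2π/N = 348.93 s = 5.8155 min ≈ 5.82 min.

5.82 min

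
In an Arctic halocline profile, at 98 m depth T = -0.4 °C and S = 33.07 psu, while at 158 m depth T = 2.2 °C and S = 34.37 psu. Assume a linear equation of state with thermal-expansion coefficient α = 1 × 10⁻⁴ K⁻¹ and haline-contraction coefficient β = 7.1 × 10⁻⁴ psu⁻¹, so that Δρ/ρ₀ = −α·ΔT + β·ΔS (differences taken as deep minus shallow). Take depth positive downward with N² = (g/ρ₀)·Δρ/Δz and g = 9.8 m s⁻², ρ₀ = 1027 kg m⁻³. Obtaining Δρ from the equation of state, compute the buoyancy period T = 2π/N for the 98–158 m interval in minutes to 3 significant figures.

ΔT = +2.6 K, ΔS = +1.30 psu (deep − shallow).
Δρ/ρ₀ = −αΔT + βΔS = -2.60 × 10⁻⁴ + 9.23 × 10⁻⁴ = 6.63 × 10⁻⁴, so Δρ ≈ 0.6809 kg m⁻³.
N² = (g/ρ₀)·Δρ/Δz = g·(Δρ/ρ₀)/Δz = 9.8 × 6.63 × 10⁻⁴ / 60 = 1.0829 × 10⁻⁴ s⁻².
N = √(1.0829 × 10⁻⁴) = 0.010406 rad s⁻¹ → T = 2π/N = 603.80 s = 10.063 min ≈ 10.1 min.

10.1 min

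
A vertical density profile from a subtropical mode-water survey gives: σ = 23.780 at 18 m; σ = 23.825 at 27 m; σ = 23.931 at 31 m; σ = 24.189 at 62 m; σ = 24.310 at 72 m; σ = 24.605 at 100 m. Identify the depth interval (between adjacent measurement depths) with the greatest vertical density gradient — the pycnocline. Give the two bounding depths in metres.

Compute the density gradient over each adjacent pair:
  18–27 m: Δρ/Δz = 0.045/9 = 5.0 × 10⁻³ kg m⁻⁴
  27–31 m: Δρ/Δz = 0.106/4 = 0.026 kg m⁻⁴
  31–62 m: Δρ/Δz = 0.258/31 = 8.3 × 10⁻³ kg m⁻⁴
  62–72 m: Δρ/Δz = 0.121/10 = 0.012 kg m⁻⁴
  72–100 m: Δρ/Δz = 0.295/28 = 0.011 kg m⁻⁴
The largest gradient is in the 27–31 m interval — the pycnocline.

27–31 m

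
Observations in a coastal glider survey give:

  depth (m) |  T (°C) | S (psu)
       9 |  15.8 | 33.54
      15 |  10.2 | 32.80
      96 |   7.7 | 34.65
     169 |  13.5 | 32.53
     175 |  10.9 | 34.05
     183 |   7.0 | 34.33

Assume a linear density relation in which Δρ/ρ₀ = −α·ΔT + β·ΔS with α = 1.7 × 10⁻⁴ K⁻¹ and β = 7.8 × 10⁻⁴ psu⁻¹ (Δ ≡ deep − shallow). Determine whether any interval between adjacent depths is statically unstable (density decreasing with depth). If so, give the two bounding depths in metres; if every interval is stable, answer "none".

Evaluate Δρ/ρ₀ = −αΔT + βΔS across each adjacent pair:
  9–15 m: −αΔT+βΔS = −(1.7 × 10⁻⁴)(-5.6)+(7.8 × 10⁻⁴)(-0.74) = 3.7 × 10⁻⁴ → stable
  15–96 m: −αΔT+βΔS = −(1.7 × 10⁻⁴)(-2.5)+(7.8 × 10⁻⁴)(+1.85) = 1.9 × 10⁻³ → stable
  96–169 m: −αΔT+βΔS = −(1.7 × 10⁻⁴)(+5.8)+(7.8 × 10⁻⁴)(-2.12) = -2.6 × 10⁻³ → UNSTABLE
  169–175 m: −αΔT+βΔS = −(1.7 × 10⁻⁴)(-2.6)+(7.8 × 10⁻⁴)(+1.52) = 1.6 × 10⁻³ → stable
  175–183 m: −αΔT+βΔS = −(1.7 × 10⁻⁴)(-3.9)+(7.8 × 10⁻⁴)(+0.28) = 8.8 × 10⁻⁴ → stable
The 96–169 m interval has Δρ < 0: lighter water underlies denser water.

96–169 m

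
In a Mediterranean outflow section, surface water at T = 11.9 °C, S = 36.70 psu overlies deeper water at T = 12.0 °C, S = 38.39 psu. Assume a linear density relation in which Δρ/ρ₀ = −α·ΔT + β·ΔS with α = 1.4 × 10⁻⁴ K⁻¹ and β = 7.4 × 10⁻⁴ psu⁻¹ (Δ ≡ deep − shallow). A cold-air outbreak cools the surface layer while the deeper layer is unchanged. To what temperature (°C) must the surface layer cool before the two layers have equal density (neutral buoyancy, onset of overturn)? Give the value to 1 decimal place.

Neutral buoyancy requires Δρ = 0, i.e. −α(T_deep − T_surf′) + β(S_deep − S_surf) = 0.
T_surf′ = T_deep − (β/α)·ΔS = 12.0 − (7.4 × 10⁻⁴/1.4 × 10⁻⁴)·(+1.69) = 3.067 °C.
Cooling required: 11.9 − (3.067) = 8.833 °C.

3.1 °C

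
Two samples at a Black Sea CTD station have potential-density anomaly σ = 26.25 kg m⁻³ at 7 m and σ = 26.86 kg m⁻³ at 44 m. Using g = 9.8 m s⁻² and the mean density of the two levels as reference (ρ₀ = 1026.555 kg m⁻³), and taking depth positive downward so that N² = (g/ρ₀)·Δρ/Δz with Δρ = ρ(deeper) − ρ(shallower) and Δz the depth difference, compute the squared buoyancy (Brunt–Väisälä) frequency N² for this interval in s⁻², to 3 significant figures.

1.57 × 10⁻⁴ s⁻²

Δρ = 1026.86 − 1026.25 = 0.61 kg m⁻³ over Δz = 44 − 7 = 37 m.
N² = (9.8/1026.555) × (0.61/37) = 1.5739 × 10⁻⁴ s⁻² ≈ 1.57 × 10⁻⁴ s⁻².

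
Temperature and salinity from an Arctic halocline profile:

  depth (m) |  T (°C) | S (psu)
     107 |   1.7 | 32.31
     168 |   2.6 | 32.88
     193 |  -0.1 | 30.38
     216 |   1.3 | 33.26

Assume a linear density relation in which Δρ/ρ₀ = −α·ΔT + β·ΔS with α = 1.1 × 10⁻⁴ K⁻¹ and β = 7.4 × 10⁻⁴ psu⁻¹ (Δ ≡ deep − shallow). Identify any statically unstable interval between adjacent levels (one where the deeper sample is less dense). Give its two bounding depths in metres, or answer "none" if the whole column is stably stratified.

Evaluate Δρ/ρ₀ = −αΔT + βΔS across each adjacent pair:
  107–168 m: −αΔT+βΔS = −(1.1 × 10⁻⁴)(+0.9)+(7.4 × 10⁻⁴)(+0.57) = 3.2 × 10⁻⁴ → stable
  168–193 m: −αΔT+βΔS = −(1.1 × 10⁻⁴)(-2.7)+(7.4 × 10⁻⁴)(-2.50) = -1.6 × 10⁻³ → UNSTABLE
  193–216 m: −αΔT+βΔS = −(1.1 × 10⁻⁴)(+1.4)+(7.4 × 10⁻⁴)(+2.88) = 2.0 × 10⁻³ → stable
The 168–193 m interval has Δρ < 0: lighter water underlies denser water.

168–193 m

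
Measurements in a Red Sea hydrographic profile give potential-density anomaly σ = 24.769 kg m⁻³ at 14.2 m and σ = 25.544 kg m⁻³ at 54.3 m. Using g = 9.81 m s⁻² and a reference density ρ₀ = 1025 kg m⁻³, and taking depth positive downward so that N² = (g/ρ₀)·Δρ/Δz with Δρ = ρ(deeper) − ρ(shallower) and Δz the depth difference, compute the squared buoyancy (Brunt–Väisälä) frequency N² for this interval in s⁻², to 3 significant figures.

1.85 × 10⁻⁴ s⁻²

Δρ = 1025.544 − 1024.769 = 0.775 kg m⁻³ over Δz = 54.3 − 14.2 = 40.1 m.
N² = (9.81/1025) × (0.775/40.1) = 1.8497 × 10⁻⁴ s⁻² ≈ 1.85 × 10⁻⁴ s⁻².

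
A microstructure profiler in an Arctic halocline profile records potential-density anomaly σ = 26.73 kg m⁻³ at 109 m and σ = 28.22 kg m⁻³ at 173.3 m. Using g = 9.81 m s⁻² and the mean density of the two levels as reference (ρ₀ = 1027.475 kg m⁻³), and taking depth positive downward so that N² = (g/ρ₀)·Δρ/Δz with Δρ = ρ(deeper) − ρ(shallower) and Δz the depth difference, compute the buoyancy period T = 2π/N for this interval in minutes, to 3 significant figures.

7.04 min

Δρ = 1028.22 − 1026.73 = 1.49 kg m⁻³ over Δz = 173.3 − 109 = 64.3 m.
N² = (9.81/1027.475) × (1.49/64.3) = 2.2124 × 10⁻⁴ s⁻².
N = √(2.2124 × 10⁻⁴) = 0.014874 rad s⁻¹, so T = 2π/N = 422.43 s = 7.0405 min ≈ 7.04 min.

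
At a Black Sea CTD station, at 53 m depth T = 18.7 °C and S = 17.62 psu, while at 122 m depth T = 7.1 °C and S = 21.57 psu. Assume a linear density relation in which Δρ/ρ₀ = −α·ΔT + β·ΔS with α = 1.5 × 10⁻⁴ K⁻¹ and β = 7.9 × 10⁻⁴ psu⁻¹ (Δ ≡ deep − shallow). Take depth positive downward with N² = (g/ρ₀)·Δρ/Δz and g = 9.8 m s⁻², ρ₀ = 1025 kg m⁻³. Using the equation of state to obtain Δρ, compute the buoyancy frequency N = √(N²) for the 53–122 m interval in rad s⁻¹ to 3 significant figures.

ΔT = -11.6 K, ΔS = +3.95 psu (deep − shallow).
Δρ/ρ₀ = −αΔT + βΔS = 1.74 × 10⁻³ + 3.1205 × 10⁻³ = 4.8605 × 10⁻³, so Δρ ≈ 4.982 kg m⁻³.
N² = (g/ρ₀)·Δρ/Δz = g·(Δρ/ρ₀)/Δz = 9.8 × 4.8605 × 10⁻³ / 69 = 6.9033 × 10⁻⁴ s⁻².
N = √(6.9033 × 10⁻⁴) = 0.026274 rad s⁻¹ ≈ 0.0263 rad s⁻¹.

0.0263 rad s⁻¹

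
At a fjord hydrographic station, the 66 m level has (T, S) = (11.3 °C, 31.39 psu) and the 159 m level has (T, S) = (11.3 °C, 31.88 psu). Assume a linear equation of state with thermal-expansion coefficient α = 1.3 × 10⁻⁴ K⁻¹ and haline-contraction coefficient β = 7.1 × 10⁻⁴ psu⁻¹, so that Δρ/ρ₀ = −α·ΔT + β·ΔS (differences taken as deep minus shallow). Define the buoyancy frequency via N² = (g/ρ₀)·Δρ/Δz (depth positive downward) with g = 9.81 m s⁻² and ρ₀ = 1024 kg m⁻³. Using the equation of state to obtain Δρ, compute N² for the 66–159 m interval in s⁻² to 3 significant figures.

3.67 × 10⁻⁵ s⁻²

ΔT = +0.0 K, ΔS = +0.49 psu (deep − shallow).
Δρ/ρ₀ = −αΔT + βΔS = 0 + 3.479 × 10⁻⁴ = 3.479 × 10⁻⁴, so Δρ ≈ 0.3562 kg m⁻³.
N² = (g/ρ₀)·Δρ/Δz = g·(Δρ/ρ₀)/Δz = 9.81 × 3.479 × 10⁻⁴ / 93 = 3.6698 × 10⁻⁵ s⁻² ≈ 3.67 × 10⁻⁵ s⁻².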